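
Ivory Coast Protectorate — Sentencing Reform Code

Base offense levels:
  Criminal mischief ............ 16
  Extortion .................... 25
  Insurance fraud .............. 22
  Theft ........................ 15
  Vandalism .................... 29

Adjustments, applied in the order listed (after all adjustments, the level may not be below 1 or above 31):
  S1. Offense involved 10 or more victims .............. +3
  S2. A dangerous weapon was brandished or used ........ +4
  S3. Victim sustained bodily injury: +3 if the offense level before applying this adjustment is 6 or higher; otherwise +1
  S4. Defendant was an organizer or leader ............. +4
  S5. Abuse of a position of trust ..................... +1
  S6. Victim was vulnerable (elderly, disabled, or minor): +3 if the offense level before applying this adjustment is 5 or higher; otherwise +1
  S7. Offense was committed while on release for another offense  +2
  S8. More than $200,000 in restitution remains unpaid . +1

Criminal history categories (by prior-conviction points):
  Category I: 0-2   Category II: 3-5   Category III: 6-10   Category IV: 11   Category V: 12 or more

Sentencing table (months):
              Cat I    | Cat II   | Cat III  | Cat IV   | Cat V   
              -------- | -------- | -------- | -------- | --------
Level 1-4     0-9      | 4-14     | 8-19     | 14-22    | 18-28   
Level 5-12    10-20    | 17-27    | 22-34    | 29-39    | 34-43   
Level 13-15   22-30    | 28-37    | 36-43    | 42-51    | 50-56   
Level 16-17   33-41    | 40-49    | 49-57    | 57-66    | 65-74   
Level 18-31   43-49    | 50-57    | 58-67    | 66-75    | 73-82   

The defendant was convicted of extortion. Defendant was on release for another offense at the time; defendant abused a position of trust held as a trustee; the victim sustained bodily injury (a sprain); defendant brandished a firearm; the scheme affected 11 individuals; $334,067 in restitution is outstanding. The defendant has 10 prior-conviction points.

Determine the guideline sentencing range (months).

Base offense level for extortion: 25.
S1 applies: 25 + 3 = 28.
S2 applies: 28 + 4 = 32.
S3 applies (level before this adjustment is 32 ≥ 6, so +3): 32 + 3 = 35.
S4 does not apply.
S5 applies: 35 + 1 = 36.
S6 does not apply.
S7 applies: 36 + 2 = 38.
S8 applies: 38 + 1 = 39.
Level 39 exceeds the maximum of 31; capped at 31.
Final offense level: 31.
Criminal history: 10 prior points → Category III (6-10).
Level 31 falls in the 18-31 band.
Grid: Level 18-31 × Category III = 58-67 months.

58-67 months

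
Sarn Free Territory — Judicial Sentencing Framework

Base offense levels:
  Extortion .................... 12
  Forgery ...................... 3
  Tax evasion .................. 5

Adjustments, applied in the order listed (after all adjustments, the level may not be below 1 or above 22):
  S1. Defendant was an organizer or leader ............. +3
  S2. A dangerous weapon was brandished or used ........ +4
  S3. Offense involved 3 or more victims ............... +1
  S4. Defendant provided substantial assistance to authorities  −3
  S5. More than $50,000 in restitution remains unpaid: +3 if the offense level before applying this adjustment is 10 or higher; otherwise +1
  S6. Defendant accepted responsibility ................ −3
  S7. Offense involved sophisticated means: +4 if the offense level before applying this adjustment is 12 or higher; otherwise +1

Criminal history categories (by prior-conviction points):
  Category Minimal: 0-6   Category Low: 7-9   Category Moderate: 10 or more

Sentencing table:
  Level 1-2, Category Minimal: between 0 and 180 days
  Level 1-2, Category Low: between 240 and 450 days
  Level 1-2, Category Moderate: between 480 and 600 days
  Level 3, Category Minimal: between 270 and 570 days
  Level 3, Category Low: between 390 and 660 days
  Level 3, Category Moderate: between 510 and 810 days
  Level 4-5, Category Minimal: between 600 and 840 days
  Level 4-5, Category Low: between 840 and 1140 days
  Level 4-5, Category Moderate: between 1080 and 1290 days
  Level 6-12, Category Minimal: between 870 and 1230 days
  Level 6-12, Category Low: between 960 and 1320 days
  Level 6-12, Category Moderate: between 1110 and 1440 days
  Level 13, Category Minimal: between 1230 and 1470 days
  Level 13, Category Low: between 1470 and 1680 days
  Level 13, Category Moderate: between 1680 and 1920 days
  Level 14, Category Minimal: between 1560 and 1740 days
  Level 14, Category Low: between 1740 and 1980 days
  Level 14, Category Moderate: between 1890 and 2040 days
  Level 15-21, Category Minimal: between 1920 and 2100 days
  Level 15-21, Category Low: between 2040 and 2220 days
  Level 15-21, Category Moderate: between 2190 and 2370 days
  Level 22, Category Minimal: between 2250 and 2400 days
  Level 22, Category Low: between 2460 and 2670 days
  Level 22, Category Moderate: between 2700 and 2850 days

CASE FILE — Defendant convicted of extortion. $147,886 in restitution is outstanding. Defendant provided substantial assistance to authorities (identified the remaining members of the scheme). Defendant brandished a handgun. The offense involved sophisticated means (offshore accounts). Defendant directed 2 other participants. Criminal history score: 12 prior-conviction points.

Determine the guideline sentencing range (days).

Base offense level for extortion: 12.
S1 applies: 12 + 3 = 15.
S2 applies: 15 + 4 = 19.
S3 does not apply.
S4 applies: 19 − 3 = 16.
S5 applies (level before this adjustment is 16 ≥ 10, so +3): 16 + 3 = 19.
S7 applies (level before this adjustment is 19 ≥ 12, so +4): 19 + 4 = 23.
Level 23 exceeds the maximum of 22; capped at 22.
Final offense level: 22.
Criminal history: 12 prior points → Category Moderate (10+).
Level 22 falls in the 22 band.
Grid: Level 22 × Category Moderate = 2700-2850 days.

2700-2850 days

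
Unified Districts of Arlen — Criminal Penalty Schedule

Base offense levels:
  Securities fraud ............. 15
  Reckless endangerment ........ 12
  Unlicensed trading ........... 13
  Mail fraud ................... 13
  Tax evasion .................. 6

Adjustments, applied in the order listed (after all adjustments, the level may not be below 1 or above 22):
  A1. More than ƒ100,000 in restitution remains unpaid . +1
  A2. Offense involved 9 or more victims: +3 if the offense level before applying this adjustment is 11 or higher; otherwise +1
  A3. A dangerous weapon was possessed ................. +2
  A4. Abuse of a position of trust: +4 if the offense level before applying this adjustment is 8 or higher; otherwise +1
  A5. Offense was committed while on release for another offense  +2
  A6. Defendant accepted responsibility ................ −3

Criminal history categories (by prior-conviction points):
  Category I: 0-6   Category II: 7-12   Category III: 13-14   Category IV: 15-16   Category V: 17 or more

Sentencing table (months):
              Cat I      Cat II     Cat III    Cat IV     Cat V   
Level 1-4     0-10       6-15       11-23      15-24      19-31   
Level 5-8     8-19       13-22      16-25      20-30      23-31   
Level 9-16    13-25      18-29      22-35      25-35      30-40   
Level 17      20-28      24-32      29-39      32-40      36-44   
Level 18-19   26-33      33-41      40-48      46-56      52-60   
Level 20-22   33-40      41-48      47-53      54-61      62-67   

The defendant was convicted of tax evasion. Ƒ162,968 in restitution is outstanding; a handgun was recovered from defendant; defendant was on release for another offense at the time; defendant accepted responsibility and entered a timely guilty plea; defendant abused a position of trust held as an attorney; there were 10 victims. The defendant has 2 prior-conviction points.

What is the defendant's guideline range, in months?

Base offense level for tax evasion: 6.
A1 applies: 6 + 1 = 7.
A2 applies (level before this adjustment is 7 < 11, so +1): 7 + 1 = 8.
A3 applies: 8 + 2 = 10.
A4 applies (level before this adjustment is 10 ≥ 8, so +4): 10 + 4 = 14.
A5 applies: 14 + 2 = 16.
A6 applies: 16 − 3 = 13.
Final offense level: 13.
Criminal history: 2 prior points → Category I (0-6).
Level 13 falls in the 9-16 band.
Grid: Level 9-16 × Category I = 13-25 months.

13-25 months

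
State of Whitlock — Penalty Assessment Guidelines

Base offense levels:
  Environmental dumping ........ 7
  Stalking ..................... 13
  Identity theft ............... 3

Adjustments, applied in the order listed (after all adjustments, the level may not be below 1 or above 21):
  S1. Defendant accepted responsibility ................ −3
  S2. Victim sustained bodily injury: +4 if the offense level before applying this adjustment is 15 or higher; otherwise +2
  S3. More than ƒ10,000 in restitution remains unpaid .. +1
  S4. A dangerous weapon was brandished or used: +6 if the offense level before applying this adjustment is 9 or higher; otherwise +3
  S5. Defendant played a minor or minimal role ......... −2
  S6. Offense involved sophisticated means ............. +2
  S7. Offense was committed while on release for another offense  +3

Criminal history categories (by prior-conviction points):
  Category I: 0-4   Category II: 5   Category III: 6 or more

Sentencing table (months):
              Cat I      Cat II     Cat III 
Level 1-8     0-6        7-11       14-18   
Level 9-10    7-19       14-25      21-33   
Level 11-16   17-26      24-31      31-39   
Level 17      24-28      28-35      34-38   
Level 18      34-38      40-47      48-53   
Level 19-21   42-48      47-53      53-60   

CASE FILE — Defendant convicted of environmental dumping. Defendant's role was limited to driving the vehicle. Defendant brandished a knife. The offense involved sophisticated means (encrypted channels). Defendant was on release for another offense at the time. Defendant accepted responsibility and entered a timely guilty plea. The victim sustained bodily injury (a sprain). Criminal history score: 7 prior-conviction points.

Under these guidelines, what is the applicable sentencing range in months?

31-39 months

Base offense level for environmental dumping: 7.
S1 applies: 7 − 3 = 4.
S2 applies (level before this adjustment is 4 < 15, so +2): 4 + 2 = 6.
S4 applies (level before this adjustment is 6 < 9, so +3): 6 + 3 = 9.
S5 applies: 9 − 2 = 7.
S6 applies: 7 + 2 = 9.
S7 applies: 9 + 3 = 12.
Final offense level: 12.
Criminal history: 7 prior points → Category III (6+).
Level 12 falls in the 11-16 band.
Grid: Level 11-16 × Category III = 31-39 months.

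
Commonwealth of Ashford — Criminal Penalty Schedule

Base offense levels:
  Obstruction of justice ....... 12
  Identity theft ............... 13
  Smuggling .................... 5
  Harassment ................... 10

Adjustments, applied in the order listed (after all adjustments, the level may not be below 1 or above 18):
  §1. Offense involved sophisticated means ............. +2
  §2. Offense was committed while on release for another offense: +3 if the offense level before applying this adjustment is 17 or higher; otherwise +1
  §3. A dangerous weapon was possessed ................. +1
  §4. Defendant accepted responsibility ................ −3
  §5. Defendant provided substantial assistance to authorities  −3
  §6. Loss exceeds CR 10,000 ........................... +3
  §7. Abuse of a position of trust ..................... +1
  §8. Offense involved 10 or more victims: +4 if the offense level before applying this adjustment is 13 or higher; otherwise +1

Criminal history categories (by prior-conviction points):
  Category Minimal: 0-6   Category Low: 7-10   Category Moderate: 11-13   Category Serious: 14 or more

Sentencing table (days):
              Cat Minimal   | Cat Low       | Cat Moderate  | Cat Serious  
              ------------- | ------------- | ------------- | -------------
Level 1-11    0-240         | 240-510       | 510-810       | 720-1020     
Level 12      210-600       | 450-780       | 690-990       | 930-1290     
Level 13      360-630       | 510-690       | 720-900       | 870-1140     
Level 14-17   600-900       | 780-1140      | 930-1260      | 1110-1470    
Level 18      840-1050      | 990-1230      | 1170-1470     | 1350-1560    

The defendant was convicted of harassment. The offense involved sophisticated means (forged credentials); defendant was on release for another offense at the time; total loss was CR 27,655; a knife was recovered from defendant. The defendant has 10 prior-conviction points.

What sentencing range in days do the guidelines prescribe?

780-1140 days

Base offense level for harassment: 10.
§1 applies: 10 + 2 = 12.
§2 applies (level before this adjustment is 12 < 17, so +1): 12 + 1 = 13.
§3 applies: 13 + 1 = 14.
§4 does not apply.
§5 does not apply.
§6 applies: 14 + 3 = 17.
§8 does not apply.
Final offense level: 17.
Criminal history: 10 prior points → Category Low (7-10).
Level 17 falls in the 14-17 band.
Grid: Level 14-17 × Category Low = 780-1140 days.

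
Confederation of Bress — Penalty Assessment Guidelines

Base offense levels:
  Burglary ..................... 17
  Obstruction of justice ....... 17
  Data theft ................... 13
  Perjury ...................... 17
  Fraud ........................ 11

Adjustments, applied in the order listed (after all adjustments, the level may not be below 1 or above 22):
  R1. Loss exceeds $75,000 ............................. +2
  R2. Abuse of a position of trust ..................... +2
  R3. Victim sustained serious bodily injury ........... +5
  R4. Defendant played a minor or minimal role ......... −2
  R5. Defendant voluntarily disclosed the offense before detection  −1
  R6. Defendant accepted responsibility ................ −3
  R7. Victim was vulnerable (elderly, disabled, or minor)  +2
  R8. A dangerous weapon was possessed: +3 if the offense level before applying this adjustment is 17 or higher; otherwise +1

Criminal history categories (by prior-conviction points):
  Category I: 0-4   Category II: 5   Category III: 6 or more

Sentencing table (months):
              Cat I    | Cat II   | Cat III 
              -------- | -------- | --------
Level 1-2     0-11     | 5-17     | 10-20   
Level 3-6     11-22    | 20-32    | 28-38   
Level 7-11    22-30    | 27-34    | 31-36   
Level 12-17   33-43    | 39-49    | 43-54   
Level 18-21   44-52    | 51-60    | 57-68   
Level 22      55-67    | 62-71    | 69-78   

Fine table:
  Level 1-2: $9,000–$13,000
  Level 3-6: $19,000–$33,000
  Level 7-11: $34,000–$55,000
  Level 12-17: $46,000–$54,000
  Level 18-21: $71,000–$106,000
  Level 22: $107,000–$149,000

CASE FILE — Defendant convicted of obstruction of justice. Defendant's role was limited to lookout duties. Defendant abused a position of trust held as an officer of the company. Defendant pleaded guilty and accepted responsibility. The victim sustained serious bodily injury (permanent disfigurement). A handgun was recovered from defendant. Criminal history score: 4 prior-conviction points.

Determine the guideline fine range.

$107,000–$149,000

Base offense level for obstruction of justice: 17.
R1 does not apply.
R2 applies: 17 + 2 = 19.
R3 applies: 19 + 5 = 24.
R4 applies: 24 − 2 = 22.
R5 does not apply.
R6 applies: 22 − 3 = 19.
R8 applies (level before this adjustment is 19 ≥ 17, so +3): 19 + 3 = 22.
Final offense level: 22.
Level 22 falls in the 22 band.
Fine table: Level 22 → $107,000–$149,000.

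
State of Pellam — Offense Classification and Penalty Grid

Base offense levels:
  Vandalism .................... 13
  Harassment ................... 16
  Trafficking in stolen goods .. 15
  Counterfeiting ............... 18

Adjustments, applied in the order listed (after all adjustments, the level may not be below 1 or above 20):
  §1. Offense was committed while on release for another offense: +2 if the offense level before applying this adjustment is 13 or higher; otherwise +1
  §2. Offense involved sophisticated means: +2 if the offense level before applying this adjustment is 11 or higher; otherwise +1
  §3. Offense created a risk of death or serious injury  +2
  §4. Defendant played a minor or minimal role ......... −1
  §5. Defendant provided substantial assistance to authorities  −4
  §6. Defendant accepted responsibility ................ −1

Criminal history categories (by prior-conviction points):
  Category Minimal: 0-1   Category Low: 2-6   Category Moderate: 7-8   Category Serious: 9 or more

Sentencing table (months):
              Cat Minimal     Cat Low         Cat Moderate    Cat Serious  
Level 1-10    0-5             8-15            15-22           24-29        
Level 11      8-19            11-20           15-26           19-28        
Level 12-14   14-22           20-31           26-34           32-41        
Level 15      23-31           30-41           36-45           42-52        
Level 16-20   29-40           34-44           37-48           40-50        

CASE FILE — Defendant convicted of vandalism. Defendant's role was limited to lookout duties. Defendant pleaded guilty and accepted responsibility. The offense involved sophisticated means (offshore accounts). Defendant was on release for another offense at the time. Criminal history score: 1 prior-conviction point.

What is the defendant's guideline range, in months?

Base offense level for vandalism: 13.
§1 applies (level before this adjustment is 13 ≥ 13, so +2): 13 + 2 = 15.
§2 applies (level before this adjustment is 15 ≥ 11, so +2): 15 + 2 = 17.
§4 applies: 17 − 1 = 16.
§6 applies: 16 − 1 = 15.
Final offense level: 15.
Criminal history: 1 prior point → Category Minimal (0-1).
Level 15 falls in the 15 band.
Grid: Level 15 × Category Minimal = 23-31 months.

23-31 months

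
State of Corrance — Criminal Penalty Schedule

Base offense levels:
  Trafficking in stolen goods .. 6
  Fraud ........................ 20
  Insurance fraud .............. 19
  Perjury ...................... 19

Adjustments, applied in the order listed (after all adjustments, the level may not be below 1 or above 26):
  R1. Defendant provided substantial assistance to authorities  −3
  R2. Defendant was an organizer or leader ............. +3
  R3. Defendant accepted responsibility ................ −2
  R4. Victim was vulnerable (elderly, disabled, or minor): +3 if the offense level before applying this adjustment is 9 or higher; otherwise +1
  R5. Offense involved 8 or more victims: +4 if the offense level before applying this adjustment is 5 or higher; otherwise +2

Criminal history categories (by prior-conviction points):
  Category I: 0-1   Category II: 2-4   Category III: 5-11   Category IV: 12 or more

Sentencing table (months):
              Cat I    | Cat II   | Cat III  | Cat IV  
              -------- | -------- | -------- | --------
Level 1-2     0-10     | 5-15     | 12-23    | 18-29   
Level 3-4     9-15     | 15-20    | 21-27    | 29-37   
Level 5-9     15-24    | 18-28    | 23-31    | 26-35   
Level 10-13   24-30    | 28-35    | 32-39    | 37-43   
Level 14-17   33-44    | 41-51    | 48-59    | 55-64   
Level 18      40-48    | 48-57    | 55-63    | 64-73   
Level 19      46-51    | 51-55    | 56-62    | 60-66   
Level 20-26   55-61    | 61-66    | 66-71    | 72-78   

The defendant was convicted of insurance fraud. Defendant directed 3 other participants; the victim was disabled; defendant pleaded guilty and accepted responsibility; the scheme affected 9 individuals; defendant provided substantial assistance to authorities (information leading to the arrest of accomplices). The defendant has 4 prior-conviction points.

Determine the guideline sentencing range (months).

Base offense level for insurance fraud: 19.
R1 applies: 19 − 3 = 16.
R2 applies: 16 + 3 = 19.
R3 applies: 19 − 2 = 17.
R4 applies (level before this adjustment is 17 ≥ 9, so +3): 17 + 3 = 20.
R5 applies (level before this adjustment is 20 ≥ 5, so +4): 20 + 4 = 24.
Final offense level: 24.
Criminal history: 4 prior points → Category II (2-4).
Level 24 falls in the 20-26 band.
Grid: Level 20-26 × Category II = 61-66 months.

61-66 months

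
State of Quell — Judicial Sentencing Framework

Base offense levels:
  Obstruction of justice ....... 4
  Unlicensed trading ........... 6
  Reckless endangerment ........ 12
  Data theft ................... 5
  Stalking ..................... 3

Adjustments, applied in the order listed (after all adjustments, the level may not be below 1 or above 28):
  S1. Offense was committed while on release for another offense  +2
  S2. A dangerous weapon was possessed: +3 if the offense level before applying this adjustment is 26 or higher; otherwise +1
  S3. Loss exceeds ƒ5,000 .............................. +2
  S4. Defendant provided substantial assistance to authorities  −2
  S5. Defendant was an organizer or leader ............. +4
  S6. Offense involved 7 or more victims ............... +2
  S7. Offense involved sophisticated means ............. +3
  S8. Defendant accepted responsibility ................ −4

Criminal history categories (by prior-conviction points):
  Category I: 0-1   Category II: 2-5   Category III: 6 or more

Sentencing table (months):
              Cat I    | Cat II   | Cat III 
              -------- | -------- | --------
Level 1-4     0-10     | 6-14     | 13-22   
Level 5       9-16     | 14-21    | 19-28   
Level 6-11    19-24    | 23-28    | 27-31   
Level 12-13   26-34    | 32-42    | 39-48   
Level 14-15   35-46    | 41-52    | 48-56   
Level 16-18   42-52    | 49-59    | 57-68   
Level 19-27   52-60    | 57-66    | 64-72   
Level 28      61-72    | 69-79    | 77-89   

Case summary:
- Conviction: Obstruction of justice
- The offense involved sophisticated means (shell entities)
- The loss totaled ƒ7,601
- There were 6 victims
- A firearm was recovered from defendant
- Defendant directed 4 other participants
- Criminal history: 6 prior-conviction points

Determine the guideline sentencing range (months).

Base offense level for obstruction of justice: 4.
S2 applies (level before this adjustment is 4 < 26, so +1): 4 + 1 = 5.
S3 applies: 5 + 2 = 7.
S4 does not apply.
S5 applies: 7 + 4 = 11.
S6 does not apply.
S7 applies: 11 + 3 = 14.
Final offense level: 14.
Criminal history: 6 prior points → Category III (6+).
Level 14 falls in the 14-15 band.
Grid: Level 14-15 × Category III = 48-56 months.

48-56 months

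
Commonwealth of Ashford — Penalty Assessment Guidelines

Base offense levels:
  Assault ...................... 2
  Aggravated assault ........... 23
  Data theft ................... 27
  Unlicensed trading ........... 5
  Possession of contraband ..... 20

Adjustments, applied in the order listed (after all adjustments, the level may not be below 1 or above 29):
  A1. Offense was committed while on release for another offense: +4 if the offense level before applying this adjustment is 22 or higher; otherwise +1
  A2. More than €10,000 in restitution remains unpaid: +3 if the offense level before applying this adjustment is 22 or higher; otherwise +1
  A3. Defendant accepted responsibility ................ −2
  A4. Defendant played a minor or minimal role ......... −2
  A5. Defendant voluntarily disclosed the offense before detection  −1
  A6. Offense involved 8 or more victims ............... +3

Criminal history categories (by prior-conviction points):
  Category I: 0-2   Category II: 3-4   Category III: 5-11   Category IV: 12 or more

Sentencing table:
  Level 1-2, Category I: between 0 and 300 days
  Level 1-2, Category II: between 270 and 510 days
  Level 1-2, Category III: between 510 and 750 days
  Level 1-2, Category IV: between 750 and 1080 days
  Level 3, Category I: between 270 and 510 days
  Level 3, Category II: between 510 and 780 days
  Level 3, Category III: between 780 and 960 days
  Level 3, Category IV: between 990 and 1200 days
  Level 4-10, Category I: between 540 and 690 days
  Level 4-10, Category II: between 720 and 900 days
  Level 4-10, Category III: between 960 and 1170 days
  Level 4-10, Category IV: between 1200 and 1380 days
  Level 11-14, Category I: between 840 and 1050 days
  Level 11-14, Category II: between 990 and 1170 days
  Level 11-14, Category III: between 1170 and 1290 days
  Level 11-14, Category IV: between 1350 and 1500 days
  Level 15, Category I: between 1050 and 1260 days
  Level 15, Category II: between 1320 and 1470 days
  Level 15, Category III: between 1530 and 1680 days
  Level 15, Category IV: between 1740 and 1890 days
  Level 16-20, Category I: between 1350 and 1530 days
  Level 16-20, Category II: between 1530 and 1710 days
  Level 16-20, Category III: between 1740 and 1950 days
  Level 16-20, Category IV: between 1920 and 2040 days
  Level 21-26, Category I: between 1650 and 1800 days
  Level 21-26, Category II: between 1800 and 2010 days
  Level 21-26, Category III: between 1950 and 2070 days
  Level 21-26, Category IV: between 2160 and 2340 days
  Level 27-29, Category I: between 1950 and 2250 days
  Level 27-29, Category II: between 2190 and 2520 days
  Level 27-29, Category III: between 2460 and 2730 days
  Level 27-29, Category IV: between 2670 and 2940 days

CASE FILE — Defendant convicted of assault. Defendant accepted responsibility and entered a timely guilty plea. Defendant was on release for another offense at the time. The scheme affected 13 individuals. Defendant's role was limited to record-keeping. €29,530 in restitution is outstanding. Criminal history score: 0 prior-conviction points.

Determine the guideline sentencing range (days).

Base offense level for assault: 2.
A1 applies (level before this adjustment is 2 < 22, so +1): 2 + 1 = 3.
A2 applies (level before this adjustment is 3 < 22, so +1): 3 + 1 = 4.
A3 applies: 4 − 2 = 2.
A4 applies: 2 − 2 = 0.
A5 does not apply.
A6 applies: 0 + 3 = 3.
Final offense level: 3.
Criminal history: 0 prior points → Category I (0-2).
Level 3 falls in the 3 band.
Grid: Level 3 × Category I = 270-510 days.

270-510 days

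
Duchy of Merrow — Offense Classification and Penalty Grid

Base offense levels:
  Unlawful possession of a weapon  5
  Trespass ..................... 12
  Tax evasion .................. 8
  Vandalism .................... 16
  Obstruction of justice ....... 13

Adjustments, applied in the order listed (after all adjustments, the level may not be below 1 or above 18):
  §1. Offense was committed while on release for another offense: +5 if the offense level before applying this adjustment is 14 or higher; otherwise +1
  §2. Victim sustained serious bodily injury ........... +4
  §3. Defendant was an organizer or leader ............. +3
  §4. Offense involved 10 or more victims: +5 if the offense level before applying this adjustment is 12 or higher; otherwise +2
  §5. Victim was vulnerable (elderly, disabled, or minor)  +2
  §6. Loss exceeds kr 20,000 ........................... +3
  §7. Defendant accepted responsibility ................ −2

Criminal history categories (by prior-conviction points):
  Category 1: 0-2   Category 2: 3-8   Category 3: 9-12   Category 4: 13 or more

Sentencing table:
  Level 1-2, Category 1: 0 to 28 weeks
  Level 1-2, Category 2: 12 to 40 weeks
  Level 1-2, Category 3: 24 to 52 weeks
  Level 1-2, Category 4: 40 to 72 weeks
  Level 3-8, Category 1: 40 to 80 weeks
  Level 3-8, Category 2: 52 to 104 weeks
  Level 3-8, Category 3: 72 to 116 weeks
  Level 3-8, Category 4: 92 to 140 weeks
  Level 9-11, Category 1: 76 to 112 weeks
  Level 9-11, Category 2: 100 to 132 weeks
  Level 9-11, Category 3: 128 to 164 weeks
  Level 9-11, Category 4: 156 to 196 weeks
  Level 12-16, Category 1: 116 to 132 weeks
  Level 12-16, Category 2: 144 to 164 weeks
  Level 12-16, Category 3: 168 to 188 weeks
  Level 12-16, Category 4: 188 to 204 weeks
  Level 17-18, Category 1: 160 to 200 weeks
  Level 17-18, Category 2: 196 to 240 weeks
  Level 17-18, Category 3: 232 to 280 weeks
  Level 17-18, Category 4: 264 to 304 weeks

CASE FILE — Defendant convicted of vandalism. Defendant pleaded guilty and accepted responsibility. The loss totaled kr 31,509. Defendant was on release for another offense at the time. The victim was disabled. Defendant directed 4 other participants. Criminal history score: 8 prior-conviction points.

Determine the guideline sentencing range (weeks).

Base offense level for vandalism: 16.
§1 applies (level before this adjustment is 16 ≥ 14, so +5): 16 + 5 = 21.
§2 does not apply.
§3 applies: 21 + 3 = 24.
§4 does not apply.
§5 applies: 24 + 2 = 26.
§6 applies: 26 + 3 = 29.
§7 applies: 29 − 2 = 27.
Level 27 exceeds the maximum of 18; capped at 18.
Final offense level: 18.
Criminal history: 8 prior points → Category 2 (3-8).
Level 18 falls in the 17-18 band.
Grid: Level 17-18 × Category 2 = 196-240 weeks.

196-240 weeks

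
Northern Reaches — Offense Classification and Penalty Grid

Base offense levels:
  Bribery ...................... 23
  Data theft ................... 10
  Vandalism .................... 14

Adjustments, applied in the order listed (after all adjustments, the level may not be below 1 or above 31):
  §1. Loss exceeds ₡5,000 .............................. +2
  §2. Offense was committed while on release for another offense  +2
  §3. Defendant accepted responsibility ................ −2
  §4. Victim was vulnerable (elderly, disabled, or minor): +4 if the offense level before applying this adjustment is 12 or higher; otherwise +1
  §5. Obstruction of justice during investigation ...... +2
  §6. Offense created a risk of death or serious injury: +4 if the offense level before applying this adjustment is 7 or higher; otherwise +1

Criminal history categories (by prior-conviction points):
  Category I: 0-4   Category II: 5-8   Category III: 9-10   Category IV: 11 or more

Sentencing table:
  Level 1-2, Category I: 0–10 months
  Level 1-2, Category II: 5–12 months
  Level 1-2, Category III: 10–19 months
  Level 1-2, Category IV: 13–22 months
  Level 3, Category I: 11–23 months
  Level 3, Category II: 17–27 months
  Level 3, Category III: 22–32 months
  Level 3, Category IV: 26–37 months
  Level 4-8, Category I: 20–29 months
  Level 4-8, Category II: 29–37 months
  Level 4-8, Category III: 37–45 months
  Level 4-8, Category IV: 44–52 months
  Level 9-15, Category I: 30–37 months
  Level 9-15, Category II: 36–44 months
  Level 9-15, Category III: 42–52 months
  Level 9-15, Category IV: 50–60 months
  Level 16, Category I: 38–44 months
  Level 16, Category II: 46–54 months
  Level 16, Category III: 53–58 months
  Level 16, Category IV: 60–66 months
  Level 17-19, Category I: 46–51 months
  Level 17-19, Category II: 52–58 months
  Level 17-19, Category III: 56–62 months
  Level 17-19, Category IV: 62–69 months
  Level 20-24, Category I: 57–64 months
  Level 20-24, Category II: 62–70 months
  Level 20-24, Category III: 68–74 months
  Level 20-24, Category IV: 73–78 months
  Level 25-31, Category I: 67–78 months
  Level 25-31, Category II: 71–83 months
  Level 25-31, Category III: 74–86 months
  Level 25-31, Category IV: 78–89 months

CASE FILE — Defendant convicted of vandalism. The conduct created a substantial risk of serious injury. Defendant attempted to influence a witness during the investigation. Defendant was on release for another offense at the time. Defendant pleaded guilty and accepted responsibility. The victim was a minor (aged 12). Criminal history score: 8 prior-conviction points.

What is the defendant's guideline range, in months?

62-70 months

Base offense level for vandalism: 14.
§2 applies: 14 + 2 = 16.
§3 applies: 16 − 2 = 14.
§4 applies (level before this adjustment is 14 ≥ 12, so +4): 14 + 4 = 18.
§5 applies: 18 + 2 = 20.
§6 applies (level before this adjustment is 20 ≥ 7, so +4): 20 + 4 = 24.
Final offense level: 24.
Criminal history: 8 prior points → Category II (5-8).
Level 24 falls in the 20-24 band.
Grid: Level 20-24 × Category II = 62-70 months.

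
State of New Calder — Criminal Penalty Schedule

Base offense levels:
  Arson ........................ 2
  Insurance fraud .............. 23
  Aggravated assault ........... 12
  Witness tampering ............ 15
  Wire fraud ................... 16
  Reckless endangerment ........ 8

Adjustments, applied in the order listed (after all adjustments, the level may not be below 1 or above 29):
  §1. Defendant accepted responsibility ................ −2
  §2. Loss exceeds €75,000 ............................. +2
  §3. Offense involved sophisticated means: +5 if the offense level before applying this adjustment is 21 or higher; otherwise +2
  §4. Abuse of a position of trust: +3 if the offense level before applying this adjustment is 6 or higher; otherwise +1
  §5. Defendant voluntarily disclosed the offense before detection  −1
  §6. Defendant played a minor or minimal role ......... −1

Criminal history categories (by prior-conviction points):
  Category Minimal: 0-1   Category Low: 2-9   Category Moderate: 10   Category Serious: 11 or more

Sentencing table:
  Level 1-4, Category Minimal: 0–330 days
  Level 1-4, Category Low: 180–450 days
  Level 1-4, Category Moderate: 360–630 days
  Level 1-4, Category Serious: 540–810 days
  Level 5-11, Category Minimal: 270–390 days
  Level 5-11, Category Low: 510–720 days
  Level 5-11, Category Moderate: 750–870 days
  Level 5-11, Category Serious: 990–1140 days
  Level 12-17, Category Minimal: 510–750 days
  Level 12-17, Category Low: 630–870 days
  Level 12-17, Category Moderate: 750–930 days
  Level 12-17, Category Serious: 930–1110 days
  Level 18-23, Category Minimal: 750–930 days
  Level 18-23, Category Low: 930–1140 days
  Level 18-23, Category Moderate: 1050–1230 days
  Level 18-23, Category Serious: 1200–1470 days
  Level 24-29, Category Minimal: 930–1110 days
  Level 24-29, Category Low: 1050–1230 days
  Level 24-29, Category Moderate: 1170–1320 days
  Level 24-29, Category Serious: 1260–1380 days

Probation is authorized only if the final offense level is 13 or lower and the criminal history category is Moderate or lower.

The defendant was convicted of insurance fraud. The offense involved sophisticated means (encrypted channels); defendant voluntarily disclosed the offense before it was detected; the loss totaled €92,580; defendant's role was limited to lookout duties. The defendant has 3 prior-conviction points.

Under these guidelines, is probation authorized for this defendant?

No

Base offense level for insurance fraud: 23.
§1 does not apply.
§2 applies: 23 + 2 = 25.
§3 applies (level before this adjustment is 25 ≥ 21, so +5): 25 + 5 = 30.
§4 does not apply.
§5 applies: 30 − 1 = 29.
§6 applies: 29 − 1 = 28.
Final offense level: 28.
Criminal history: 3 prior points → Category Low (2-9).
Level 28 falls in the 24-29 band.
Grid: Level 24-29 × Category Low = 1050-1230 days.
Probation check: level 28 > 13 and category Low ≤ Moderate → not eligible.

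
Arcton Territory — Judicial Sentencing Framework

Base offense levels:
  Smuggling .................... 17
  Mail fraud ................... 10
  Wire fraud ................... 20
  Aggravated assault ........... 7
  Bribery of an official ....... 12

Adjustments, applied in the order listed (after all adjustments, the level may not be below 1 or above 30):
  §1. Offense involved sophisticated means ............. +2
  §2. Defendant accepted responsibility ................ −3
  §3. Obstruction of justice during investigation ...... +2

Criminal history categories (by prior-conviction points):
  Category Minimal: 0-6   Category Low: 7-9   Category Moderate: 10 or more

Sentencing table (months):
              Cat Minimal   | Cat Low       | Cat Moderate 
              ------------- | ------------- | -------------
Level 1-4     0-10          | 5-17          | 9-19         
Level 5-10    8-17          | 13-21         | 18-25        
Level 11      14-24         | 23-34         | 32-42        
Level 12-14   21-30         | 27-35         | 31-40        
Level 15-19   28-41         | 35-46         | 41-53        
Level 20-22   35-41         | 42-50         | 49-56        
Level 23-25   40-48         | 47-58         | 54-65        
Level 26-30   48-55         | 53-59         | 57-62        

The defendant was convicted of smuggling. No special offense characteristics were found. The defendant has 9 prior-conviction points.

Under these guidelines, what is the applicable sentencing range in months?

35-46 months

Base offense level for smuggling: 17.
Final offense level: 17.
Criminal history: 9 prior points → Category Low (7-9).
Level 17 falls in the 15-19 band.
Grid: Level 15-19 × Category Low = 35-46 months.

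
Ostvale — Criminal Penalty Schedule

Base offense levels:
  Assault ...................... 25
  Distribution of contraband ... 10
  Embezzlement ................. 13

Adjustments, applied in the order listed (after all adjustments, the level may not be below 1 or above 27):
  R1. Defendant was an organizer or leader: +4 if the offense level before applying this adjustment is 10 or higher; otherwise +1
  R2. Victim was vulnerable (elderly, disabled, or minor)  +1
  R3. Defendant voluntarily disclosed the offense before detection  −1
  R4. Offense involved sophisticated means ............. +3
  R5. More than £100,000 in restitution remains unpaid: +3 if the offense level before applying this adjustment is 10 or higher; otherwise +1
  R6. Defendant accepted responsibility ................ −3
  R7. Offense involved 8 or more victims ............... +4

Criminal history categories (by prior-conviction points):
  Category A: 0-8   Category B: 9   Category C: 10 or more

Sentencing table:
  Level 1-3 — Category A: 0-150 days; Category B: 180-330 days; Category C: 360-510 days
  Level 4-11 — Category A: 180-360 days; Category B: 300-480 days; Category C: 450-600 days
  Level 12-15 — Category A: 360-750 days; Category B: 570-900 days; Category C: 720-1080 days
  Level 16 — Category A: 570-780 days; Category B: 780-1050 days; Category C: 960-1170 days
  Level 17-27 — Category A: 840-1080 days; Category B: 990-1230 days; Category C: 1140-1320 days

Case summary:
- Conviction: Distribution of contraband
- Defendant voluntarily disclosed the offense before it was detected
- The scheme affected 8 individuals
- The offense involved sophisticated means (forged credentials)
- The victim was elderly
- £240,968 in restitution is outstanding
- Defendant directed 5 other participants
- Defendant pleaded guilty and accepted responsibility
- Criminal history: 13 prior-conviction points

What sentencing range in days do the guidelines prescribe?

Base offense level for distribution of contraband: 10.
R1 applies (level before this adjustment is 10 ≥ 10, so +4): 10 + 4 = 14.
R2 applies: 14 + 1 = 15.
R3 applies: 15 − 1 = 14.
R4 applies: 14 + 3 = 17.
R5 applies (level before this adjustment is 17 ≥ 10, so +3): 17 + 3 = 20.
R6 applies: 20 − 3 = 17.
R7 applies: 17 + 4 = 21.
Final offense level: 21.
Criminal history: 13 prior points → Category C (10+).
Level 21 falls in the 17-27 band.
Grid: Level 17-27 × Category C = 1140-1320 days.

1140-1320 days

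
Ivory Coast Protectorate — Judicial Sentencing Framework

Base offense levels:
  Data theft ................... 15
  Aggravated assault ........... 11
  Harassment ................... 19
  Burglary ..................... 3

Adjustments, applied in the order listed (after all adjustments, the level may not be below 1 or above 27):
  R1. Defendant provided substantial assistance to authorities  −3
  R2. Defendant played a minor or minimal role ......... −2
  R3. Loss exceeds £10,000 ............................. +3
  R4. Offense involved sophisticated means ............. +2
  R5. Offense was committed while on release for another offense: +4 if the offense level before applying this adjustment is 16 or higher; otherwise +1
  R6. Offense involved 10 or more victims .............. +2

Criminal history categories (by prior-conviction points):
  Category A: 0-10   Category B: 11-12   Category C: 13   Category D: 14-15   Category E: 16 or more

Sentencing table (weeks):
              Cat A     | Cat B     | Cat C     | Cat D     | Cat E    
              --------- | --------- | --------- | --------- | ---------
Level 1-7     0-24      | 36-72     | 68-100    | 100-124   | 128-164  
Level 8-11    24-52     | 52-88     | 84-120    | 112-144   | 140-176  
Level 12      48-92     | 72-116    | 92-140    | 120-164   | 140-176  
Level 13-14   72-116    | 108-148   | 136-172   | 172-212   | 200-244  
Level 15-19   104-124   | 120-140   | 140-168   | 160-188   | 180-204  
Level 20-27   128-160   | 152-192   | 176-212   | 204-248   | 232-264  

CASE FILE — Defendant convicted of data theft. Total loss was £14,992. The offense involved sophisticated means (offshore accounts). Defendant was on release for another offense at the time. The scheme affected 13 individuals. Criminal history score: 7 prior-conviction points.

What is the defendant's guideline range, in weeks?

128-160 weeks

Base offense level for data theft: 15.
R3 applies: 15 + 3 = 18.
R4 applies: 18 + 2 = 20.
R5 applies (level before this adjustment is 20 ≥ 16, so +4): 20 + 4 = 24.
R6 applies: 24 + 2 = 26.
Final offense level: 26.
Criminal history: 7 prior points → Category A (0-10).
Level 26 falls in the 20-27 band.
Grid: Level 20-27 × Category A = 128-160 weeks.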